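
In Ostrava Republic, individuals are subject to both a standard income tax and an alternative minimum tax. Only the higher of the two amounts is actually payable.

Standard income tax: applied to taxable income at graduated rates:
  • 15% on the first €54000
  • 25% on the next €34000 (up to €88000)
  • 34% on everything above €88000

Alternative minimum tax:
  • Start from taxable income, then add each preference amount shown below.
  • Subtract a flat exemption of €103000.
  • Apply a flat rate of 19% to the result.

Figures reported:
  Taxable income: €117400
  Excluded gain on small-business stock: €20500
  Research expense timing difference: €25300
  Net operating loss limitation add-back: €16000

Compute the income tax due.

Standard income tax:
  €54000 × 15% = €8100
  €34000 × 25% = €8500
  €29400 × 34% = €9996
  → €26596

Alternative minimum tax:
  Adjusted income: €117400 + €20500 + €25300 + €16000 = €179200
  Less exemption €103000 → base €76200
  €76200 × 19% = €14478

€26596 > €14478, so the standard income tax governs.

€26596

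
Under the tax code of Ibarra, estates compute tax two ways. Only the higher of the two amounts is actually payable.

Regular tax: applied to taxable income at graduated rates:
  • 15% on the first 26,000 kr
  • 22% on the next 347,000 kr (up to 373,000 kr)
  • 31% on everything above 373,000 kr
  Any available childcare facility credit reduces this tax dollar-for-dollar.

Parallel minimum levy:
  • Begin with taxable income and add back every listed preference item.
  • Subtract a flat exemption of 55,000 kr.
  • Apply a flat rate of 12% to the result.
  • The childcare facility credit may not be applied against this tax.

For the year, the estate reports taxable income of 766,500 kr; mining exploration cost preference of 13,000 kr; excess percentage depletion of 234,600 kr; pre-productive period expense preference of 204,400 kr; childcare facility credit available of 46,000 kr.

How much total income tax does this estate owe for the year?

Regular tax:
  26,000 kr × 15% = 3,900 kr
  347,000 kr × 22% = 76,340 kr
  393,500 kr × 31% = 121,985 kr
  → 202,225 kr
  Less childcare facility credit 46,000 kr → 156,225 kr

Parallel minimum levy:
  Adjusted income: 766,500 kr + 13,000 kr + 234,600 kr + 204,400 kr = 1,218,500 kr
  Less exemption 55,000 kr → base 1,163,500 kr
  1,163,500 kr × 12% = 139,620 kr

156,225 kr > 139,620 kr, so the regular tax governs.

156,225 kr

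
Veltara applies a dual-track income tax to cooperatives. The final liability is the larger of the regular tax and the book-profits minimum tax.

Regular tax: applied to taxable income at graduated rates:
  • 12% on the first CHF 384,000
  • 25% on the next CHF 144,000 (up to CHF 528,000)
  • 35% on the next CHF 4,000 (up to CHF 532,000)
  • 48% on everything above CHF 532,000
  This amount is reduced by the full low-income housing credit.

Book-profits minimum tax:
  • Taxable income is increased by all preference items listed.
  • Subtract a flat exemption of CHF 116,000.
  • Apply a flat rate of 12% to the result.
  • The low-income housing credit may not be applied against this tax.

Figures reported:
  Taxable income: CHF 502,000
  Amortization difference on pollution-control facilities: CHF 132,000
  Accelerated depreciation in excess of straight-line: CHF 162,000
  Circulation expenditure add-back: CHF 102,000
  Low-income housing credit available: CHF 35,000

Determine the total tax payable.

CHF 93,840

Book-profits minimum tax:
  Adjusted income: CHF 502,000 + CHF 132,000 + CHF 162,000 + CHF 102,000 = CHF 898,000
  Less exemption CHF 116,000 → base CHF 782,000
  CHF 782,000 × 12% = CHF 93,840

Regular tax:
  CHF 384,000 × 12% = CHF 46,080
  CHF 118,000 × 25% = CHF 29,500
  → CHF 75,580
  Less low-income housing credit CHF 35,000 → CHF 40,580

CHF 93,840 > CHF 40,580, so the book-profits minimum tax is the binding amount.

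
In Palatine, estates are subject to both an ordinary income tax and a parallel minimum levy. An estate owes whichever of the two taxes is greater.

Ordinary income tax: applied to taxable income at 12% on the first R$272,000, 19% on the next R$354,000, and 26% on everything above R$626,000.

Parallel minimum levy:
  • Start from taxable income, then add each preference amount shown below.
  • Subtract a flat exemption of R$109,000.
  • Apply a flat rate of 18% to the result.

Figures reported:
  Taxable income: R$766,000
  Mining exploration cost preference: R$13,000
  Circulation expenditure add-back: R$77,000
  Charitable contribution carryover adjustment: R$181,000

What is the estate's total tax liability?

Parallel minimum levy:
  Adjusted income: R$766,000 + R$13,000 + R$77,000 + R$181,000 = R$1,037,000
  Less exemption R$109,000 → base R$928,000
  R$928,000 × 18% = R$167,040

Ordinary income tax:
  R$272,000 × 12% = R$32,640
  R$354,000 × 19% = R$67,260
  R$140,000 × 26% = R$36,400
  → R$136,300

R$167,040 > R$136,300, so the parallel minimum levy is the binding amount.

R$167,040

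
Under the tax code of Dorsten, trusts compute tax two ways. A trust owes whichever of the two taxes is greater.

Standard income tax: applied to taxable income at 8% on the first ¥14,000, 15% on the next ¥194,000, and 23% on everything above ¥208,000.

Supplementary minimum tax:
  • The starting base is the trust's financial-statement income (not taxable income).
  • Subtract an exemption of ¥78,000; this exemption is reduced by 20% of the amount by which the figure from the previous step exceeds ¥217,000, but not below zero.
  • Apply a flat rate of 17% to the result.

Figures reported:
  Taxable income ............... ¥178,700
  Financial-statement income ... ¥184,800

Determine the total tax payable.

Supplementary minimum tax:
  Base (financial-statement income): ¥184,800
  Exemption: ¥184,800 ≤ ¥217,000, so full ¥78,000 applies
  Base: ¥184,800 − ¥78,000 = ¥106,800
  ¥106,800 × 17% = ¥18,156

Standard income tax:
  ¥14,000 × 8% = ¥1,120
  ¥164,700 × 15% = ¥24,705
  → ¥25,825

¥25,825 > ¥18,156, so the standard income tax governs.

¥25,825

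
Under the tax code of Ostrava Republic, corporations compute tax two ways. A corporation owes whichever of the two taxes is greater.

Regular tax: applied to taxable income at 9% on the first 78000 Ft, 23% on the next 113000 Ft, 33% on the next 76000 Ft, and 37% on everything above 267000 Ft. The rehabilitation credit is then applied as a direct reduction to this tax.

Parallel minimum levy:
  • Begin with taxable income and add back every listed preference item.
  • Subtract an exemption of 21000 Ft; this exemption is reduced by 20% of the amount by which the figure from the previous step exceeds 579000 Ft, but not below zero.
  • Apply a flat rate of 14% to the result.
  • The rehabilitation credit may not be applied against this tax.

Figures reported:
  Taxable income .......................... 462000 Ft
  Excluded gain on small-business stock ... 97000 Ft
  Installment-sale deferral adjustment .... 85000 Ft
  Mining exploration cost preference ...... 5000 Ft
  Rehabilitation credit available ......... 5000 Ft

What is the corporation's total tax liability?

Regular tax:
  78000 Ft × 9% = 7020 Ft
  113000 Ft × 23% = 25990 Ft
  76000 Ft × 33% = 25080 Ft
  195000 Ft × 37% = 72150 Ft
  → 130240 Ft
  Less rehabilitation credit 5000 Ft → 125240 Ft

Parallel minimum levy:
  Adjusted income: 462000 Ft + 97000 Ft + 85000 Ft + 5000 Ft = 649000 Ft
  Exemption: 21000 Ft − 20% × (649000 Ft − 579000 Ft) = 21000 Ft − 14000 Ft = 7000 Ft
  Base: 649000 Ft − 7000 Ft = 642000 Ft
  642000 Ft × 14% = 89880 Ft

125240 Ft > 89880 Ft, so the regular tax governs.

125240 Ft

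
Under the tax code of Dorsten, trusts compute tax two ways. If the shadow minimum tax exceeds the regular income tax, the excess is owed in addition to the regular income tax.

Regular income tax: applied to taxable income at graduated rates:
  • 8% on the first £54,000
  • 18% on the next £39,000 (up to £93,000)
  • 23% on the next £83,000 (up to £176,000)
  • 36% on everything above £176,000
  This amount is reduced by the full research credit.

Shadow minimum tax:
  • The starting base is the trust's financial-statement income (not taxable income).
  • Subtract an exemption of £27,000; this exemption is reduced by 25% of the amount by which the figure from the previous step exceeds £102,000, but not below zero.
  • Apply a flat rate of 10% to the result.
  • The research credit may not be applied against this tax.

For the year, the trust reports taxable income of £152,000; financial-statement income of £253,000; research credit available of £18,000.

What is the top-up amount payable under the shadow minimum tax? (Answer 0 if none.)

£18,390

Shadow minimum tax:
  Base (financial-statement income): £253,000
  Exemption: 25% × (£253,000 − £102,000) = £37,750 ≥ £27,000, so the exemption is fully phased out
  Base: £253,000 − £0 = £253,000
  £253,000 × 10% = £25,300

Regular income tax:
  £54,000 × 8% = £4,320
  £39,000 × 18% = £7,020
  £59,000 × 23% = £13,570
  → £24,910
  Less research credit £18,000 → £6,910

Excess of shadow minimum tax over regular income tax: £25,300 − £6,910 = £18,390.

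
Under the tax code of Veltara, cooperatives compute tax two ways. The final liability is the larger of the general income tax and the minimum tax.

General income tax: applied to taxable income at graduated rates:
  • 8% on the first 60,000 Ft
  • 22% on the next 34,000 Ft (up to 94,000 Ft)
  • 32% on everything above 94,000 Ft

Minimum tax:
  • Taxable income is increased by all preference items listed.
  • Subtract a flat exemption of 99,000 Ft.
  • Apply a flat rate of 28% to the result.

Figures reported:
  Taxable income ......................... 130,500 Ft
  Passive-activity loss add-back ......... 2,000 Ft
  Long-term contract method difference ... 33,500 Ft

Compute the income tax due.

23,960 Ft

Minimum tax:
  Adjusted income: 130,500 Ft + 2,000 Ft + 33,500 Ft = 166,000 Ft
  Less exemption 99,000 Ft → base 67,000 Ft
  67,000 Ft × 28% = 18,760 Ft

General income tax:
  60,000 Ft × 8% = 4,800 Ft
  34,000 Ft × 22% = 7,480 Ft
  36,500 Ft × 32% = 11,680 Ft
  → 23,960 Ft

23,960 Ft > 18,760 Ft, so the general income tax governs.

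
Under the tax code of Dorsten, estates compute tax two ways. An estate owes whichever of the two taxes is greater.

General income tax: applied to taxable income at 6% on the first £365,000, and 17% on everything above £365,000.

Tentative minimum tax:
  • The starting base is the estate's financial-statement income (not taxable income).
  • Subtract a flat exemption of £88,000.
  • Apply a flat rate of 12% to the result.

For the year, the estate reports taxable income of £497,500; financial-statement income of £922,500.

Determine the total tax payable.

£100,140

Tentative minimum tax:
  Base (financial-statement income): £922,500
  Less exemption £88,000 → base £834,500
  £834,500 × 12% = £100,140

General income tax:
  £365,000 × 6% = £21,900
  £132,500 × 17% = £22,525
  → £44,425

£100,140 > £44,425, so the tentative minimum tax is the binding amount.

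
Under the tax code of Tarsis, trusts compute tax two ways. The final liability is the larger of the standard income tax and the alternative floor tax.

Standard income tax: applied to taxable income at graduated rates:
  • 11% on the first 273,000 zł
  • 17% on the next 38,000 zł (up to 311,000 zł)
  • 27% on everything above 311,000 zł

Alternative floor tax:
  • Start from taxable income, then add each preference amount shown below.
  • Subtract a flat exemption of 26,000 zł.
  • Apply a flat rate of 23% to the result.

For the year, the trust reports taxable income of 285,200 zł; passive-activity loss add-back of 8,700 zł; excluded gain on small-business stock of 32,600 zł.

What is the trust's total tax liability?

Alternative floor tax:
  Adjusted income: 285,200 zł + 8,700 zł + 32,600 zł = 326,500 zł
  Less exemption 26,000 zł → base 300,500 zł
  300,500 zł × 23% = 69,115 zł

Standard income tax:
  273,000 zł × 11% = 30,030 zł
  12,200 zł × 17% = 2,074 zł
  → 32,104 zł

69,115 zł > 32,104 zł, so the alternative floor tax is the binding amount.

69,115 zł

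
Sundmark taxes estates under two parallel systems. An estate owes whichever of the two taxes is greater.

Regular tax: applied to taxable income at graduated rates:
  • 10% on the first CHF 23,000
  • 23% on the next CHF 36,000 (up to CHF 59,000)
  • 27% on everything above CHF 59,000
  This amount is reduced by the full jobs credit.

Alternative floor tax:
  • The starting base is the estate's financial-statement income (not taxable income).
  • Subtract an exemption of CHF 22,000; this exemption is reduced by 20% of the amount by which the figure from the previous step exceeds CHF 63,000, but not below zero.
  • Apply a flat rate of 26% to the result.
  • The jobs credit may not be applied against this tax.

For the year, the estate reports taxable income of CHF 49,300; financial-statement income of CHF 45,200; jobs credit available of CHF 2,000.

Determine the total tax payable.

Regular tax:
  CHF 23,000 × 10% = CHF 2,300
  CHF 26,300 × 23% = CHF 6,049
  → CHF 8,349
  Less jobs credit CHF 2,000 → CHF 6,349

Alternative floor tax:
  Base (financial-statement income): CHF 45,200
  Exemption: CHF 45,200 ≤ CHF 63,000, so full CHF 22,000 applies
  Base: CHF 45,200 − CHF 22,000 = CHF 23,200
  CHF 23,200 × 26% = CHF 6,032

CHF 6,349 > CHF 6,032, so the regular tax governs.

CHF 6,349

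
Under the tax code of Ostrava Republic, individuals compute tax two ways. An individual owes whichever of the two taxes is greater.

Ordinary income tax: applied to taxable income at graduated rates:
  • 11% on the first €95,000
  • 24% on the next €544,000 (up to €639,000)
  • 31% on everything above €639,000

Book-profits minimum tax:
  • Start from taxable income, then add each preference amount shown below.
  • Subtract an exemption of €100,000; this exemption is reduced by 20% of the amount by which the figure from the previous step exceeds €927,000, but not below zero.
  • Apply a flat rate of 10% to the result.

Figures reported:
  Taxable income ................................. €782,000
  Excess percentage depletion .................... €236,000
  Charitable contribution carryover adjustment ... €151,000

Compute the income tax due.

€185,340

Book-profits minimum tax:
  Adjusted income: €782,000 + €236,000 + €151,000 = €1,169,000
  Exemption: €100,000 − 20% × (€1,169,000 − €927,000) = €100,000 − €48,400 = €51,600
  Base: €1,169,000 − €51,600 = €1,117,400
  €1,117,400 × 10% = €111,740

Ordinary income tax:
  €95,000 × 11% = €10,450
  €544,000 × 24% = €130,560
  €143,000 × 31% = €44,330
  → €185,340

€185,340 > €111,740, so the ordinary income tax governs.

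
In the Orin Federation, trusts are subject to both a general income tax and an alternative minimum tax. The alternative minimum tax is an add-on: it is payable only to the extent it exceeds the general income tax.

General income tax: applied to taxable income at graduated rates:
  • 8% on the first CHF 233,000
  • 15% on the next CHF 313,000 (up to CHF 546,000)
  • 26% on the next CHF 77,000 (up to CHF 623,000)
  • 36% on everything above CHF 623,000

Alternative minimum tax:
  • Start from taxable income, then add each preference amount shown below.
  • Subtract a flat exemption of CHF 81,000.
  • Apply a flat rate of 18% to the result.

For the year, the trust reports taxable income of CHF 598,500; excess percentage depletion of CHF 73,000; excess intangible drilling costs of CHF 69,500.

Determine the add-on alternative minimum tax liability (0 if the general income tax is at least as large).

CHF 39,560

General income tax:
  CHF 233,000 × 8% = CHF 18,640
  CHF 313,000 × 15% = CHF 46,950
  CHF 52,500 × 26% = CHF 13,650
  → CHF 79,240

Alternative minimum tax:
  Adjusted income: CHF 598,500 + CHF 73,000 + CHF 69,500 = CHF 741,000
  Less exemption CHF 81,000 → base CHF 660,000
  CHF 660,000 × 18% = CHF 118,800

Excess of alternative minimum tax over general income tax: CHF 118,800 − CHF 79,240 = CHF 39,560.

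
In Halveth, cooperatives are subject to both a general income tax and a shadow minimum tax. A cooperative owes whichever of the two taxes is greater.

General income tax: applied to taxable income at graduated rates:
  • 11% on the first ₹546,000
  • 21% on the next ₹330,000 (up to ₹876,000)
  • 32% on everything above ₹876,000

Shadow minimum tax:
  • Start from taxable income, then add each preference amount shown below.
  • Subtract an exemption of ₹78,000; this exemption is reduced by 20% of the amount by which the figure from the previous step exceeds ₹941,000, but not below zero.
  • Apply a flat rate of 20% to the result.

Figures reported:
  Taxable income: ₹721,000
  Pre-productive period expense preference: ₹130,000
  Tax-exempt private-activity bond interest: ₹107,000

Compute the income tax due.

₹176,680

Shadow minimum tax:
  Adjusted income: ₹721,000 + ₹130,000 + ₹107,000 = ₹958,000
  Exemption: ₹78,000 − 20% × (₹958,000 − ₹941,000) = ₹78,000 − ₹3,400 = ₹74,600
  Base: ₹958,000 − ₹74,600 = ₹883,400
  ₹883,400 × 20% = ₹176,680

General income tax:
  ₹546,000 × 11% = ₹60,060
  ₹175,000 × 21% = ₹36,750
  → ₹96,810

₹176,680 > ₹96,810, so the shadow minimum tax is the binding amount.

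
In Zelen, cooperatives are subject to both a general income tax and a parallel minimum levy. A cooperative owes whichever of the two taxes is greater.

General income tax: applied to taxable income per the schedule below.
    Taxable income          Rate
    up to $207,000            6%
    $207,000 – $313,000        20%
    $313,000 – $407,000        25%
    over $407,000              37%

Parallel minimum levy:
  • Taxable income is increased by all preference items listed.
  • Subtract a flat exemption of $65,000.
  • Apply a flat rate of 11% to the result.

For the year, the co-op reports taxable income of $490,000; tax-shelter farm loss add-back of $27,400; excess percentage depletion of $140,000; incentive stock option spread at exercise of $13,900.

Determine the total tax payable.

General income tax:
  $207,000 × 6% = $12,420
  $106,000 × 20% = $21,200
  $94,000 × 25% = $23,500
  $83,000 × 37% = $30,710
  → $87,830

Parallel minimum levy:
  Adjusted income: $490,000 + $27,400 + $140,000 + $13,900 = $671,300
  Less exemption $65,000 → base $606,300
  $606,300 × 11% = $66,693

$87,830 > $66,693, so the general income tax governs.

$87,830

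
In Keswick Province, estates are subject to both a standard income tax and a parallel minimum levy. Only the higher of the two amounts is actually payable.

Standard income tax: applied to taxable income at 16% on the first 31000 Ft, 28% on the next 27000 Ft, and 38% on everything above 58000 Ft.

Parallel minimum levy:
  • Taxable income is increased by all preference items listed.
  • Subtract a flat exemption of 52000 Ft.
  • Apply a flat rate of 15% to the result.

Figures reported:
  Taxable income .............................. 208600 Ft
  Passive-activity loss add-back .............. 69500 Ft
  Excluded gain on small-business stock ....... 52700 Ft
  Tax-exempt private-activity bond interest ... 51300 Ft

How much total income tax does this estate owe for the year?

69748 Ft

Parallel minimum levy:
  Adjusted income: 208600 Ft + 69500 Ft + 52700 Ft + 51300 Ft = 382100 Ft
  Less exemption 52000 Ft → base 330100 Ft
  330100 Ft × 15% = 49515 Ft

Standard income tax:
  31000 Ft × 16% = 4960 Ft
  27000 Ft × 28% = 7560 Ft
  150600 Ft × 38% = 57228 Ft
  → 69748 Ft

69748 Ft > 49515 Ft, so the standard income tax governs.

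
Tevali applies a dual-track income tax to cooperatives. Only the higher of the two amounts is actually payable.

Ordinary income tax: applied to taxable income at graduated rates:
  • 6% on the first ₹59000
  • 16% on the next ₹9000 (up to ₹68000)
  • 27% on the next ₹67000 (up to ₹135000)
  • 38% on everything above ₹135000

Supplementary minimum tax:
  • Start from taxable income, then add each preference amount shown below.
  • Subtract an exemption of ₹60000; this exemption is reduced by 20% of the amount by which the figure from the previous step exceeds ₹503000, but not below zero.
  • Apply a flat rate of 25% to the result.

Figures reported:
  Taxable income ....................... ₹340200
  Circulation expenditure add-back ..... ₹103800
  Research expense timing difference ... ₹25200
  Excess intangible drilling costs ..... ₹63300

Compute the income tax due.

₹119600

Ordinary income tax:
  ₹59000 × 6% = ₹3540
  ₹9000 × 16% = ₹1440
  ₹67000 × 27% = ₹18090
  ₹205200 × 38% = ₹77976
  → ₹101046

Supplementary minimum tax:
  Adjusted income: ₹340200 + ₹103800 + ₹25200 + ₹63300 = ₹532500
  Exemption: ₹60000 − 20% × (₹532500 − ₹503000) = ₹60000 − ₹5900 = ₹54100
  Base: ₹532500 − ₹54100 = ₹478400
  ₹478400 × 25% = ₹119600

₹119600 > ₹101046, so the supplementary minimum tax is the binding amount.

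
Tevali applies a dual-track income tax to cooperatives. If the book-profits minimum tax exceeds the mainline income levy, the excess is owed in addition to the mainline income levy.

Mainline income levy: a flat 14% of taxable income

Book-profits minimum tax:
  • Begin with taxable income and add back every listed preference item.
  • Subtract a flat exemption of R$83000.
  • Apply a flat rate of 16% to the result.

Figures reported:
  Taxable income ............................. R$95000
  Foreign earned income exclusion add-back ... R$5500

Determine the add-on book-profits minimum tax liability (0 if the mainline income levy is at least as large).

R$0

Mainline income levy:
  R$95000 × 14% = R$13300

Book-profits minimum tax:
  Adjusted income: R$95000 + R$5500 = R$100500
  Less exemption R$83000 → base R$17500
  R$17500 × 16% = R$2800

R$2800 ≤ R$13300, so no add-on is due.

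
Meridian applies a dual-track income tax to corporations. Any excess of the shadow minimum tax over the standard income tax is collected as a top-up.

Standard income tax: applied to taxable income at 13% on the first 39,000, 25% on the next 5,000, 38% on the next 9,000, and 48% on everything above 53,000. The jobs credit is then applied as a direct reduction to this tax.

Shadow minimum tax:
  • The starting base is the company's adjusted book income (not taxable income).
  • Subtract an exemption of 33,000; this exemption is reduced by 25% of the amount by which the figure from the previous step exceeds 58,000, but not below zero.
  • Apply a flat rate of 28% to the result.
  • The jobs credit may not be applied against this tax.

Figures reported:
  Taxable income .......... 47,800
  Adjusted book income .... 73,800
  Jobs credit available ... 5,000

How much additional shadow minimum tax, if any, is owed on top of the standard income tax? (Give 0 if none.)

9,766

Shadow minimum tax:
  Base (adjusted book income): 73,800
  Exemption: 33,000 − 25% × (73,800 − 58,000) = 33,000 − 3,950 = 29,050
  Base: 73,800 − 29,050 = 44,750
  44,750 × 28% = 12,530

Standard income tax:
  39,000 × 13% = 5,070
  5,000 × 25% = 1,250
  3,800 × 38% = 1,444
  → 7,764
  Less jobs credit 5,000 → 2,764

Excess of shadow minimum tax over standard income tax: 12,530 − 2,764 = 9,766.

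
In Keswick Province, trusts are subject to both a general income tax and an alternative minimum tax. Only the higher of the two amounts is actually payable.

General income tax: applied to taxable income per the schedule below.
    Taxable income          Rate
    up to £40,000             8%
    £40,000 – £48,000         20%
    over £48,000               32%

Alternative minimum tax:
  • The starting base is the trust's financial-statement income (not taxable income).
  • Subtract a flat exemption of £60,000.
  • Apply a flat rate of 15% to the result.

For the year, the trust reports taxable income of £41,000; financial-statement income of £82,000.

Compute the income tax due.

Alternative minimum tax:
  Base (financial-statement income): £82,000
  Less exemption £60,000 → base £22,000
  £22,000 × 15% = £3,300

General income tax:
  £40,000 × 8% = £3,200
  £1,000 × 20% = £200
  → £3,400

£3,400 > £3,300, so the general income tax governs.

£3,400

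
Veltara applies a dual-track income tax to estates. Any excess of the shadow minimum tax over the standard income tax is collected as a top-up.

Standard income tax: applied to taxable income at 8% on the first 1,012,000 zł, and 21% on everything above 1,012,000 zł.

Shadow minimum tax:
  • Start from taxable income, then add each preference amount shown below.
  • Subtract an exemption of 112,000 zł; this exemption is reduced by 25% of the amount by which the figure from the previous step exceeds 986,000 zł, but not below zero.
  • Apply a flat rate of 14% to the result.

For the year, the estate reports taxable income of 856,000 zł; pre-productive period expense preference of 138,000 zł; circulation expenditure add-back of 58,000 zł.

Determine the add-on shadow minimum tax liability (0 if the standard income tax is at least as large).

Standard income tax:
  856,000 zł × 8% = 68,480 zł

Shadow minimum tax:
  Adjusted income: 856,000 zł + 138,000 zł + 58,000 zł = 1,052,000 zł
  Exemption: 112,000 zł − 25% × (1,052,000 zł − 986,000 zł) = 112,000 zł − 16,500 zł = 95,500 zł
  Base: 1,052,000 zł − 95,500 zł = 956,500 zł
  956,500 zł × 14% = 133,910 zł

Excess of shadow minimum tax over standard income tax: 133,910 zł − 68,480 zł = 65,430 zł.

65,430 zł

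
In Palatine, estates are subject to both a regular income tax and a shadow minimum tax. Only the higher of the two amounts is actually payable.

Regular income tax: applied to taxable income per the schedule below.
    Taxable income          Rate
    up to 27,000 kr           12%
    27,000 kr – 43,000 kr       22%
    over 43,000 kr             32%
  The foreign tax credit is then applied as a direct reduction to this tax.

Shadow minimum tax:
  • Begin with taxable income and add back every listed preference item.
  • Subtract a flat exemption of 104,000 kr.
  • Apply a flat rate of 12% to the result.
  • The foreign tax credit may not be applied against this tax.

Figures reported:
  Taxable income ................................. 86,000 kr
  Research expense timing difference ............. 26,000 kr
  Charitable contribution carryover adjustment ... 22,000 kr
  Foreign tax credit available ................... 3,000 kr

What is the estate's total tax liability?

17,520 kr

Regular income tax:
  27,000 kr × 12% = 3,240 kr
  16,000 kr × 22% = 3,520 kr
  43,000 kr × 32% = 13,760 kr
  → 20,520 kr
  Less foreign tax credit 3,000 kr → 17,520 kr

Shadow minimum tax:
  Adjusted income: 86,000 kr + 26,000 kr + 22,000 kr = 134,000 kr
  Less exemption 104,000 kr → base 30,000 kr
  30,000 kr × 12% = 3,600 kr

17,520 kr > 3,600 kr, so the regular income tax governs.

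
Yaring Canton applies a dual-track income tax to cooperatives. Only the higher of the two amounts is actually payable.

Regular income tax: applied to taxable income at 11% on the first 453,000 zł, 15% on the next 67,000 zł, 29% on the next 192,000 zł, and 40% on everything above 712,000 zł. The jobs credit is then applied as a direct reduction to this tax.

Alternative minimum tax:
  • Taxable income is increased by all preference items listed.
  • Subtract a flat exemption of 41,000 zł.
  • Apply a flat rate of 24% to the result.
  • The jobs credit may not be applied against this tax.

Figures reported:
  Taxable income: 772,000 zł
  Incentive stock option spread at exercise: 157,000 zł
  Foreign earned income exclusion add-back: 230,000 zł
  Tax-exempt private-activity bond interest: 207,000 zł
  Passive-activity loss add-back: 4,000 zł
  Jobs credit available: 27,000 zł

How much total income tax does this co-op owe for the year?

318,960 zł

Alternative minimum tax:
  Adjusted income: 772,000 zł + 157,000 zł + 230,000 zł + 207,000 zł + 4,000 zł = 1,370,000 zł
  Less exemption 41,000 zł → base 1,329,000 zł
  1,329,000 zł × 24% = 318,960 zł

Regular income tax:
  453,000 zł × 11% = 49,830 zł
  67,000 zł × 15% = 10,050 zł
  192,000 zł × 29% = 55,680 zł
  60,000 zł × 40% = 24,000 zł
  → 139,560 zł
  Less jobs credit 27,000 zł → 112,560 zł

318,960 zł > 112,560 zł, so the alternative minimum tax is the binding amount.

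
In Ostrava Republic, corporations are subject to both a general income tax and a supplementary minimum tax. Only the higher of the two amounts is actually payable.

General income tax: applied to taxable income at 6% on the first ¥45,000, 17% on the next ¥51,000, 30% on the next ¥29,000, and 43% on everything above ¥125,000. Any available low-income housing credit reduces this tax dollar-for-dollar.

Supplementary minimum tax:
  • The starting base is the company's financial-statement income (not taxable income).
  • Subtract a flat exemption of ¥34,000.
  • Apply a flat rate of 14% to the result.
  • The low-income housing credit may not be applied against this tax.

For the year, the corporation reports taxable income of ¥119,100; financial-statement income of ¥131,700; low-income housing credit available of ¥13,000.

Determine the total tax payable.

¥13,678

Supplementary minimum tax:
  Base (financial-statement income): ¥131,700
  Less exemption ¥34,000 → base ¥97,700
  ¥97,700 × 14% = ¥13,678

General income tax:
  ¥45,000 × 6% = ¥2,700
  ¥51,000 × 17% = ¥8,670
  ¥23,100 × 30% = ¥6,930
  → ¥18,300
  Less low-income housing credit ¥13,000 → ¥5,300

¥13,678 > ¥5,300, so the supplementary minimum tax is the binding amount.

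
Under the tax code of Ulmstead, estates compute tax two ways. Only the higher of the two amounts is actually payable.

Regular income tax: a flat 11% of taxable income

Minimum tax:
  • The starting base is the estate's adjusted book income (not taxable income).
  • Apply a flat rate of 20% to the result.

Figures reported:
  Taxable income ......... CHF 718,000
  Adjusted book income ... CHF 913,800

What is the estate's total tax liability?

CHF 182,760

Regular income tax:
  CHF 718,000 × 11% = CHF 78,980

Minimum tax:
  Base (adjusted book income): CHF 913,800
  CHF 913,800 × 20% = CHF 182,760

CHF 182,760 > CHF 78,980, so the minimum tax is the binding amount.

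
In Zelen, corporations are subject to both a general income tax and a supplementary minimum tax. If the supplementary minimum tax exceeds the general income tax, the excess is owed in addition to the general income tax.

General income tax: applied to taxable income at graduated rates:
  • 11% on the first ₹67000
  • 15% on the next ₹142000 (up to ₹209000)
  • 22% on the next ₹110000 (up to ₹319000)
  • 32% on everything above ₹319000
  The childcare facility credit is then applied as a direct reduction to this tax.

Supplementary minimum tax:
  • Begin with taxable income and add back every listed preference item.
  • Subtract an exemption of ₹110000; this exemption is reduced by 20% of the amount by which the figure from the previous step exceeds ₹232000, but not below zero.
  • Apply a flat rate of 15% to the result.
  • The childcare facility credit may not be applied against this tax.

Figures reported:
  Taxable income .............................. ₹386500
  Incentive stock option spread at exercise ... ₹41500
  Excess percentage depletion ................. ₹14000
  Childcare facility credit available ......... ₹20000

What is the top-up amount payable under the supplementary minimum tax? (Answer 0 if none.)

₹1630

Supplementary minimum tax:
  Adjusted income: ₹386500 + ₹41500 + ₹14000 = ₹442000
  Exemption: ₹110000 − 20% × (₹442000 − ₹232000) = ₹110000 − ₹42000 = ₹68000
  Base: ₹442000 − ₹68000 = ₹374000
  ₹374000 × 15% = ₹56100

General income tax:
  ₹67000 × 11% = ₹7370
  ₹142000 × 15% = ₹21300
  ₹110000 × 22% = ₹24200
  ₹67500 × 32% = ₹21600
  → ₹74470
  Less childcare facility credit ₹20000 → ₹54470

Excess of supplementary minimum tax over general income tax: ₹56100 − ₹54470 = ₹1630.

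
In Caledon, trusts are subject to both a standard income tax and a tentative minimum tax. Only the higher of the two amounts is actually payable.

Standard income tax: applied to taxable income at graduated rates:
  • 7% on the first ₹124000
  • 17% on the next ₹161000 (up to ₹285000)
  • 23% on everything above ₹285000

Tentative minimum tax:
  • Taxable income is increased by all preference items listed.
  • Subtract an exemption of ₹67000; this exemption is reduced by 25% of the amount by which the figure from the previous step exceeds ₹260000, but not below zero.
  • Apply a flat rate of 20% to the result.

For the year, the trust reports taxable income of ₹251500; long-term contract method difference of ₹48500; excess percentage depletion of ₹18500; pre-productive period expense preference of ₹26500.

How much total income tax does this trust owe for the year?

₹59850

Standard income tax:
  ₹124000 × 7% = ₹8680
  ₹127500 × 17% = ₹21675
  → ₹30355

Tentative minimum tax:
  Adjusted income: ₹251500 + ₹48500 + ₹18500 + ₹26500 = ₹345000
  Exemption: ₹67000 − 25% × (₹345000 − ₹260000) = ₹67000 − ₹21250 = ₹45750
  Base: ₹345000 − ₹45750 = ₹299250
  ₹299250 × 20% = ₹59850

₹59850 > ₹30355, so the tentative minimum tax is the binding amount.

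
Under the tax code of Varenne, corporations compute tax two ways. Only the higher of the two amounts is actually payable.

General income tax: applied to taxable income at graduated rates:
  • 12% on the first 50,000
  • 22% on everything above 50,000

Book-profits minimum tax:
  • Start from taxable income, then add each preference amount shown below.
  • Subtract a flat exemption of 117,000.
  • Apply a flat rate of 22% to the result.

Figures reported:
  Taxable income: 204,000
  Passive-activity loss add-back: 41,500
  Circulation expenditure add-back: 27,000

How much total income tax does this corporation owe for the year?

39,880

General income tax:
  50,000 × 12% = 6,000
  154,000 × 22% = 33,880
  → 39,880

Book-profits minimum tax:
  Adjusted income: 204,000 + 41,500 + 27,000 = 272,500
  Less exemption 117,000 → base 155,500
  155,500 × 22% = 34,210

39,880 > 34,210, so the general income tax governs.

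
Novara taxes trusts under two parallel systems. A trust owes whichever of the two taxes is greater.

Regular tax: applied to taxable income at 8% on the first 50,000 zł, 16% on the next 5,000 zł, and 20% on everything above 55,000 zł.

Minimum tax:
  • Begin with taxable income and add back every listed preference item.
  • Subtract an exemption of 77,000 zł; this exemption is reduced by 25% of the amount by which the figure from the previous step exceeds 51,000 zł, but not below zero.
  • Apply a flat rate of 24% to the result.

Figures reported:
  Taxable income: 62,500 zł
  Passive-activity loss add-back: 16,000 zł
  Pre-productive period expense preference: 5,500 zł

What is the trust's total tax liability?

6,300 zł

Regular tax:
  50,000 zł × 8% = 4,000 zł
  5,000 zł × 16% = 800 zł
  7,500 zł × 20% = 1,500 zł
  → 6,300 zł

Minimum tax:
  Adjusted income: 62,500 zł + 16,000 zł + 5,500 zł = 84,000 zł
  Exemption: 77,000 zł − 25% × (84,000 zł − 51,000 zł) = 77,000 zł − 8,250 zł = 68,750 zł
  Base: 84,000 zł − 68,750 zł = 15,250 zł
  15,250 zł × 24% = 3,660 zł

6,300 zł > 3,660 zł, so the regular tax governs.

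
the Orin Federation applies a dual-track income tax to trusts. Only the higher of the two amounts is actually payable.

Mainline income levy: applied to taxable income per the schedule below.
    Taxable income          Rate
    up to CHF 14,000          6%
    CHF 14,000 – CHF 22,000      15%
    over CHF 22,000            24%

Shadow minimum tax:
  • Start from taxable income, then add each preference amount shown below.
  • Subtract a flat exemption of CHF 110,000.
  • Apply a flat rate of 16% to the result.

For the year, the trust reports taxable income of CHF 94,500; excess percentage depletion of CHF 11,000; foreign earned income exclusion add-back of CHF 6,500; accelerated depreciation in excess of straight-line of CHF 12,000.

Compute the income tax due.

Shadow minimum tax:
  Adjusted income: CHF 94,500 + CHF 11,000 + CHF 6,500 + CHF 12,000 = CHF 124,000
  Less exemption CHF 110,000 → base CHF 14,000
  CHF 14,000 × 16% = CHF 2,240

Mainline income levy:
  CHF 14,000 × 6% = CHF 840
  CHF 8,000 × 15% = CHF 1,200
  CHF 72,500 × 24% = CHF 17,400
  → CHF 19,440

CHF 19,440 > CHF 2,240, so the mainline income levy governs.

CHF 19,440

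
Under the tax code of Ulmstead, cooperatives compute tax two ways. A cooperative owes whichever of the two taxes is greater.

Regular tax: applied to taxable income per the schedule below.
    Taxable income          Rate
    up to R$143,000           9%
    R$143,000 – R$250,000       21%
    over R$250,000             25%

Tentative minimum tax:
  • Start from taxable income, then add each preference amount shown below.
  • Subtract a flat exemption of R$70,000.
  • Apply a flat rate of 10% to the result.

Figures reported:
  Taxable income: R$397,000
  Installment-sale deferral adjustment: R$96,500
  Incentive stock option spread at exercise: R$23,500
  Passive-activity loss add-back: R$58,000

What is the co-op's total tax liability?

Regular tax:
  R$143,000 × 9% = R$12,870
  R$107,000 × 21% = R$22,470
  R$147,000 × 25% = R$36,750
  → R$72,090

Tentative minimum tax:
  Adjusted income: R$397,000 + R$96,500 + R$23,500 + R$58,000 = R$575,000
  Less exemption R$70,000 → base R$505,000
  R$505,000 × 10% = R$50,500

R$72,090 > R$50,500, so the regular tax governs.

R$72,090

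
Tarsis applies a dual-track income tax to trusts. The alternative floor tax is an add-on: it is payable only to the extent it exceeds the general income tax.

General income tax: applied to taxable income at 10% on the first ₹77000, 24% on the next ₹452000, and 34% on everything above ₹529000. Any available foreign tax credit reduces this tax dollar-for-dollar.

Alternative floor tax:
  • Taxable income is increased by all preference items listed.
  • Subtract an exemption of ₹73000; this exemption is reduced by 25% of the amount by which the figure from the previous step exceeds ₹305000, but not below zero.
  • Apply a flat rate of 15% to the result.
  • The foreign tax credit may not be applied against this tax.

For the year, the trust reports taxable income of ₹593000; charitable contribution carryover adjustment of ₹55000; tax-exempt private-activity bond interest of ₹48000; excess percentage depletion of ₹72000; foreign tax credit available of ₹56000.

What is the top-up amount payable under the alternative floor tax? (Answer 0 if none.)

General income tax:
  ₹77000 × 10% = ₹7700
  ₹452000 × 24% = ₹108480
  ₹64000 × 34% = ₹21760
  → ₹137940
  Less foreign tax credit ₹56000 → ₹81940

Alternative floor tax:
  Adjusted income: ₹593000 + ₹55000 + ₹48000 + ₹72000 = ₹768000
  Exemption: 25% × (₹768000 − ₹305000) = ₹115750 ≥ ₹73000, so the exemption is fully phased out
  Base: ₹768000 − ₹0 = ₹768000
  ₹768000 × 15% = ₹115200

Excess of alternative floor tax over general income tax: ₹115200 − ₹81940 = ₹33260.

₹33260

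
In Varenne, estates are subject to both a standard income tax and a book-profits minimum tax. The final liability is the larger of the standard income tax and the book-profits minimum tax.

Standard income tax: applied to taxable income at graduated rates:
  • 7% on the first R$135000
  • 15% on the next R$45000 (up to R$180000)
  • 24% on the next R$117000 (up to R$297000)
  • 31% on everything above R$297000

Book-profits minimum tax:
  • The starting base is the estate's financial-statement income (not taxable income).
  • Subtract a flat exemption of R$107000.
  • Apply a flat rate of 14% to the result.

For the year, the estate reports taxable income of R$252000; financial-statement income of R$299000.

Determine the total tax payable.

R$33480

Book-profits minimum tax:
  Base (financial-statement income): R$299000
  Less exemption R$107000 → base R$192000
  R$192000 × 14% = R$26880

Standard income tax:
  R$135000 × 7% = R$9450
  R$45000 × 15% = R$6750
  R$72000 × 24% = R$17280
  → R$33480

R$33480 > R$26880, so the standard income tax governs.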